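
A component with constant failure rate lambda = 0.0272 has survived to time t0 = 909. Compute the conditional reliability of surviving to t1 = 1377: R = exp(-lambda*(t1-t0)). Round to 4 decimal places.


lambda = 0.0272
t0 = 909, t1 = 1377
t1 - t0 = 468
lambda * (t1-t0) = 0.0272 * 468 = 12.7296
R = exp(-12.7296)
R = 0.0

0.0


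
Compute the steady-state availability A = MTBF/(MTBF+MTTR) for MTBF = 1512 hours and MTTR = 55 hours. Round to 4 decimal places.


MTBF = 1512
MTTR = 55
MTBF + MTTR = 1567
A = 1512 / 1567
A = 0.9649

0.9649


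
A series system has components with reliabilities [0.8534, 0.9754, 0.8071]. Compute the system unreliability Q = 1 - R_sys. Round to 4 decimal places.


Components: [0.8534, 0.9754, 0.8071]
After component 1: product = 0.8534
After component 2: product = 0.8324
After component 3: product = 0.6718
R_sys = 0.6718
Q = 1 - 0.6718 = 0.3282

0.3282


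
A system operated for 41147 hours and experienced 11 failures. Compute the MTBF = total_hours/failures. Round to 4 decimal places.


total_hours = 41147
failures = 11
MTBF = 41147 / 11
MTBF = 3740.6364

3740.6364


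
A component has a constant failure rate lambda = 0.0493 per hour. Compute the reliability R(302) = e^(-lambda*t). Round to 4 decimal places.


lambda = 0.0493
t = 302
lambda * t = 14.8886
R(t) = e^(-14.8886)
R(t) = 0.0

0.0


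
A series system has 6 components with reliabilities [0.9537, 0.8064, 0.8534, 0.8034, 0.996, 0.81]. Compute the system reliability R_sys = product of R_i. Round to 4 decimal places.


Components: [0.9537, 0.8064, 0.8534, 0.8034, 0.996, 0.81]
After component 1 (R=0.9537): product = 0.9537
After component 2 (R=0.8064): product = 0.7691
After component 3 (R=0.8534): product = 0.6563
After component 4 (R=0.8034): product = 0.5273
After component 5 (R=0.996): product = 0.5252
After component 6 (R=0.81): product = 0.4254
R_sys = 0.4254

0.4254


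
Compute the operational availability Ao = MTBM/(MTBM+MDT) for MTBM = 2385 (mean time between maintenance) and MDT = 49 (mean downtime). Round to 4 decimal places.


MTBM = 2385
MDT = 49
MTBM + MDT = 2434
Ao = 2385 / 2434
Ao = 0.9799

0.9799


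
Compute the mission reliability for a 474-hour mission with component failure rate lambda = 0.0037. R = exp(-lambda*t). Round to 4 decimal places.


lambda = 0.0037
mission_time = 474
lambda * t = 0.0037 * 474 = 1.7538
R = exp(-1.7538)
R = 0.1731

0.1731


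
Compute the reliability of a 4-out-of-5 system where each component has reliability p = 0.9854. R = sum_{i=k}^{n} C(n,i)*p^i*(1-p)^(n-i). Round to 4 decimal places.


k = 4, n = 5, p = 0.9854
i=4: C(5,4)=5 * 0.9854^4 * 0.0146^1 = 0.0688
i=5: C(5,5)=1 * 0.9854^5 * 0.0146^0 = 0.9291
R = sum of terms = 0.9979

0.9979


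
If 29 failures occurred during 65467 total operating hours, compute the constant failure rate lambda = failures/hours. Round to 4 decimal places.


failures = 29
total_hours = 65467
lambda = 29 / 65467
lambda = 0.0004

0.0004


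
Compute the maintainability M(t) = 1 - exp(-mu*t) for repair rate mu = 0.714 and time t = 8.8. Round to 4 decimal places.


mu = 0.714, t = 8.8
mu * t = 0.714 * 8.8 = 6.2832
exp(-6.2832) = 0.0019
M(t) = 1 - 0.0019
M(t) = 0.9981

0.9981


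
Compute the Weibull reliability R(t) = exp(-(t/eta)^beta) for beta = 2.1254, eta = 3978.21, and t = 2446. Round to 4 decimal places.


beta = 2.1254, eta = 3978.21, t = 2446
t/eta = 2446 / 3978.21 = 0.6148
(t/eta)^beta = 0.6148^2.1254 = 0.3557
R(t) = exp(-0.3557)
R(t) = 0.7007

0.7007


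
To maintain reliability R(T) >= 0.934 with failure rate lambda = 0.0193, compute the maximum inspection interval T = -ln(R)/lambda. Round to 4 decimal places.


R_target = 0.934
lambda = 0.0193
-ln(0.934) = 0.0683
T = 0.0683 / 0.0193
T = 3.5378

3.5378


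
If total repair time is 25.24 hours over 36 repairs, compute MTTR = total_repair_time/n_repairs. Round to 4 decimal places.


total_repair_time = 25.24
n_repairs = 36
MTTR = 25.24 / 36
MTTR = 0.7011

0.7011


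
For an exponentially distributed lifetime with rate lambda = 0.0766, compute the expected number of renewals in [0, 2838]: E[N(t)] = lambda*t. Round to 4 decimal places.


lambda = 0.0766
t = 2838
E[N(t)] = lambda * t
E[N(t)] = 0.0766 * 2838
E[N(t)] = 217.3908

217.3908


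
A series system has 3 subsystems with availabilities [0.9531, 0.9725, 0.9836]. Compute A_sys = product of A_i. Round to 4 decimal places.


Subsystems: [0.9531, 0.9725, 0.9836]
After subsystem 1 (A=0.9531): product = 0.9531
After subsystem 2 (A=0.9725): product = 0.9269
After subsystem 3 (A=0.9836): product = 0.9117
A_sys = 0.9117

0.9117


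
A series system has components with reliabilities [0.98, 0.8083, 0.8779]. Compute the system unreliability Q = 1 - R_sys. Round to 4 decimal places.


Components: [0.98, 0.8083, 0.8779]
After component 1: product = 0.98
After component 2: product = 0.7921
After component 3: product = 0.6954
R_sys = 0.6954
Q = 1 - 0.6954 = 0.3046

0.3046


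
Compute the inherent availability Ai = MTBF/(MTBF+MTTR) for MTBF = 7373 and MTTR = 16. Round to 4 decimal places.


MTBF = 7373
MTTR = 16
MTBF + MTTR = 7389
Ai = 7373 / 7389
Ai = 0.9978

0.9978


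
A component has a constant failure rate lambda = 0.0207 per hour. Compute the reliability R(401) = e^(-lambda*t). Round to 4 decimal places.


lambda = 0.0207
t = 401
lambda * t = 8.3007
R(t) = e^(-8.3007)
R(t) = 0.0002

0.0002


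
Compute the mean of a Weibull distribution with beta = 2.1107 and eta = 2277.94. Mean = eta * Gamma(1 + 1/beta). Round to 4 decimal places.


beta = 2.1107, eta = 2277.94
1/beta = 0.4738
1 + 1/beta = 1.4738
Gamma(1.4738) = 0.8857
Mean = 2277.94 * 0.8857
Mean = 2017.4944

2017.4944


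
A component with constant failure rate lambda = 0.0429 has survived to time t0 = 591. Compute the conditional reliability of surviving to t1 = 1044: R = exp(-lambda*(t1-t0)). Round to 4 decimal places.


lambda = 0.0429
t0 = 591, t1 = 1044
t1 - t0 = 453
lambda * (t1-t0) = 0.0429 * 453 = 19.4337
R = exp(-19.4337)
R = 0.0

0.0


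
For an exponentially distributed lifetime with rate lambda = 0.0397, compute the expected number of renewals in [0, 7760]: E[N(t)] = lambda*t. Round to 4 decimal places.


lambda = 0.0397
t = 7760
E[N(t)] = lambda * t
E[N(t)] = 0.0397 * 7760
E[N(t)] = 308.072

308.072


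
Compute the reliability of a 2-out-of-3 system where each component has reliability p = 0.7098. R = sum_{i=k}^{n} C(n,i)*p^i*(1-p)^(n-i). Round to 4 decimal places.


k = 2, n = 3, p = 0.7098
i=2: C(3,2)=3 * 0.7098^2 * 0.2902^1 = 0.4386
i=3: C(3,3)=1 * 0.7098^3 * 0.2902^0 = 0.3576
R = sum of terms = 0.7962

0.7962


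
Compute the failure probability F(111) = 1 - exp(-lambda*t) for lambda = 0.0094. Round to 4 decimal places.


lambda = 0.0094, t = 111
lambda * t = 1.0434
exp(-1.0434) = 0.3523
F(t) = 1 - 0.3523
F(t) = 0.6477

0.6477


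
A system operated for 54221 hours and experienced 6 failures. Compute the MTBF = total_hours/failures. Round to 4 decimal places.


total_hours = 54221
failures = 6
MTBF = 54221 / 6
MTBF = 9036.8333

9036.8333


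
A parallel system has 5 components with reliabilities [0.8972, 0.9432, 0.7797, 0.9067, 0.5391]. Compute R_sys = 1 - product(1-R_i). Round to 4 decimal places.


Components: [0.8972, 0.9432, 0.7797, 0.9067, 0.5391]
(1 - 0.8972) = 0.1028, running product = 0.1028
(1 - 0.9432) = 0.0568, running product = 0.0058
(1 - 0.7797) = 0.2203, running product = 0.0013
(1 - 0.9067) = 0.0933, running product = 0.0001
(1 - 0.5391) = 0.4609, running product = 0.0001
Product of (1-R_i) = 0.0001
R_sys = 1 - 0.0001 = 0.9999

0.9999


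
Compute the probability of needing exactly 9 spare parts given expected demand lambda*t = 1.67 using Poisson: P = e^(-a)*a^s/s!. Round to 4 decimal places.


a = 1.67, s = 9
e^(-a) = e^(-1.67) = 0.1882
a^s = 1.67^9 = 101.0295
s! = 362880
P = 0.1882 * 101.0295 / 362880
P = 0.0001

0.0001


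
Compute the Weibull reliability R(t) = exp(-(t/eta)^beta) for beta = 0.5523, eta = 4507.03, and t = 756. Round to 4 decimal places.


beta = 0.5523, eta = 4507.03, t = 756
t/eta = 756 / 4507.03 = 0.1677
(t/eta)^beta = 0.1677^0.5523 = 0.373
R(t) = exp(-0.373)
R(t) = 0.6886

0.6886


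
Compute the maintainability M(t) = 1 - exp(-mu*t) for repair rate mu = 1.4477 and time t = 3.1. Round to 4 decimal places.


mu = 1.4477, t = 3.1
mu * t = 1.4477 * 3.1 = 4.4879
exp(-4.4879) = 0.0112
M(t) = 1 - 0.0112
M(t) = 0.9888

0.9888


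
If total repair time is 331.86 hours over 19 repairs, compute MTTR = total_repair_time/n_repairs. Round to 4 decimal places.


total_repair_time = 331.86
n_repairs = 19
MTTR = 331.86 / 19
MTTR = 17.4663

17.4663


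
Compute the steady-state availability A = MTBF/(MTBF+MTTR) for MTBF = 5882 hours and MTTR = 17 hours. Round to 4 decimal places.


MTBF = 5882
MTTR = 17
MTBF + MTTR = 5899
A = 5882 / 5899
A = 0.9971

0.9971


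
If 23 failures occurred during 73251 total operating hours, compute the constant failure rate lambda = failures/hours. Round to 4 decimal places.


failures = 23
total_hours = 73251
lambda = 23 / 73251
lambda = 0.0003

0.0003


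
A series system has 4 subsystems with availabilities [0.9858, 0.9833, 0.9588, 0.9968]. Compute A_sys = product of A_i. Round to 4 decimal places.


Subsystems: [0.9858, 0.9833, 0.9588, 0.9968]
After subsystem 1 (A=0.9858): product = 0.9858
After subsystem 2 (A=0.9833): product = 0.9693
After subsystem 3 (A=0.9588): product = 0.9294
After subsystem 4 (A=0.9968): product = 0.9264
A_sys = 0.9264

0.9264


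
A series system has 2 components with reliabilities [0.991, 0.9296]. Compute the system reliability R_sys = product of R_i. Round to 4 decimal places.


Components: [0.991, 0.9296]
After component 1 (R=0.991): product = 0.991
After component 2 (R=0.9296): product = 0.9212
R_sys = 0.9212

0.9212


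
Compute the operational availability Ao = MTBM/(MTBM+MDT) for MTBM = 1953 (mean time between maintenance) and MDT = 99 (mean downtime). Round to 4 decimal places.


MTBM = 1953
MDT = 99
MTBM + MDT = 2052
Ao = 1953 / 2052
Ao = 0.9518

0.9518


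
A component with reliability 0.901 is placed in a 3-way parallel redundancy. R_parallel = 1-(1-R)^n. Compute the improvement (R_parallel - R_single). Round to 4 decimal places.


R_single = 0.901, n = 3
1 - R_single = 0.099
(1 - R_single)^n = 0.099^3 = 0.001
R_parallel = 1 - 0.001 = 0.999
Improvement = 0.999 - 0.901
Improvement = 0.098

0.098


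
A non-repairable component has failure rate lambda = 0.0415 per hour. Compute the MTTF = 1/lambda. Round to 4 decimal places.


lambda = 0.0415
MTTF = 1 / 0.0415
MTTF = 24.0964

24.0964


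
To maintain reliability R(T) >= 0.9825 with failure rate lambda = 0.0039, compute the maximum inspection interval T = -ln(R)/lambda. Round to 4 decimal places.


R_target = 0.9825
lambda = 0.0039
-ln(0.9825) = 0.0177
T = 0.0177 / 0.0039
T = 4.5269

4.5269


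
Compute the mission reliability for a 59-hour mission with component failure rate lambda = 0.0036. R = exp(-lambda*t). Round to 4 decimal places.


lambda = 0.0036
mission_time = 59
lambda * t = 0.0036 * 59 = 0.2124
R = exp(-0.2124)
R = 0.8086

0.8086


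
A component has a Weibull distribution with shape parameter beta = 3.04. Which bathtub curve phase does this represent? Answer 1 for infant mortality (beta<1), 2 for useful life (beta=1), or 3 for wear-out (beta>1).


beta = 3.04
Compare beta to 1:
beta < 1 => infant mortality (phase 1)
beta = 1 => useful life (phase 2)
beta > 1 => wear-out (phase 3)
Since beta = 3.04, this is wear-out (increasing failure rate)
Phase = 3

3


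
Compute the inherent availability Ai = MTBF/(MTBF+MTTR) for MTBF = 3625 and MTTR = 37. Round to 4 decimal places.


MTBF = 3625
MTTR = 37
MTBF + MTTR = 3662
Ai = 3625 / 3662
Ai = 0.9899

0.9899


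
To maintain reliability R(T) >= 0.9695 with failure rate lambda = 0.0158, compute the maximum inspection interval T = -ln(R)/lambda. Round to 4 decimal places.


R_target = 0.9695
lambda = 0.0158
-ln(0.9695) = 0.031
T = 0.031 / 0.0158
T = 1.9604

1.9604


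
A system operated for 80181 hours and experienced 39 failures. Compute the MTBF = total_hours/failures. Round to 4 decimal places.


total_hours = 80181
failures = 39
MTBF = 80181 / 39
MTBF = 2055.9231

2055.9231


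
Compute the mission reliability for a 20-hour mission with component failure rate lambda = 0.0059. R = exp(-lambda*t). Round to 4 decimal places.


lambda = 0.0059
mission_time = 20
lambda * t = 0.0059 * 20 = 0.118
R = exp(-0.118)
R = 0.8887

0.8887


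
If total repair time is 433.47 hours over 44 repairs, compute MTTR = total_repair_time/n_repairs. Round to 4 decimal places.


total_repair_time = 433.47
n_repairs = 44
MTTR = 433.47 / 44
MTTR = 9.8516

9.8516


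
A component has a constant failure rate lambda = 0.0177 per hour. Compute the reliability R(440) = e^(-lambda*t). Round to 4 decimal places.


lambda = 0.0177
t = 440
lambda * t = 7.788
R(t) = e^(-7.788)
R(t) = 0.0004

0.0004


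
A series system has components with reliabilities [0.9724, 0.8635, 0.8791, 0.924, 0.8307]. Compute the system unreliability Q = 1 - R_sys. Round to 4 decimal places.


Components: [0.9724, 0.8635, 0.8791, 0.924, 0.8307]
After component 1: product = 0.9724
After component 2: product = 0.8397
After component 3: product = 0.7382
After component 4: product = 0.6821
After component 5: product = 0.5666
R_sys = 0.5666
Q = 1 - 0.5666 = 0.4334

0.4334


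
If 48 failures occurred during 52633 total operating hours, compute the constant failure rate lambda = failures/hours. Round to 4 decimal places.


failures = 48
total_hours = 52633
lambda = 48 / 52633
lambda = 0.0009

0.0009


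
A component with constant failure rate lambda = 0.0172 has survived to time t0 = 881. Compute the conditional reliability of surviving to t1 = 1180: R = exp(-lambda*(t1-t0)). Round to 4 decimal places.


lambda = 0.0172
t0 = 881, t1 = 1180
t1 - t0 = 299
lambda * (t1-t0) = 0.0172 * 299 = 5.1428
R = exp(-5.1428)
R = 0.0058

0.0058


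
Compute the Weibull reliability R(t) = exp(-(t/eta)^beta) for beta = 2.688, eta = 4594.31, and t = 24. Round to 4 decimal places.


beta = 2.688, eta = 4594.31, t = 24
t/eta = 24 / 4594.31 = 0.0052
(t/eta)^beta = 0.0052^2.688 = 0.0
R(t) = exp(-0.0)
R(t) = 1.0

1.0


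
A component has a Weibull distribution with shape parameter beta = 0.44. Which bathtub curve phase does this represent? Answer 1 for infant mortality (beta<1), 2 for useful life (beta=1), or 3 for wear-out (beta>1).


beta = 0.44
Compare beta to 1:
beta < 1 => infant mortality (phase 1)
beta = 1 => useful life (phase 2)
beta > 1 => wear-out (phase 3)
Since beta = 0.44, this is infant mortality (decreasing failure rate)
Phase = 1

1


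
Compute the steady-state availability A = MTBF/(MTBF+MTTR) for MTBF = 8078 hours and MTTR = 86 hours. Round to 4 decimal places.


MTBF = 8078
MTTR = 86
MTBF + MTTR = 8164
A = 8078 / 8164
A = 0.9895

0.9895


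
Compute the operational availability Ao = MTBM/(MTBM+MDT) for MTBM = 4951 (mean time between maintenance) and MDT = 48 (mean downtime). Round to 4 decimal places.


MTBM = 4951
MDT = 48
MTBM + MDT = 4999
Ao = 4951 / 4999
Ao = 0.9904

0.9904


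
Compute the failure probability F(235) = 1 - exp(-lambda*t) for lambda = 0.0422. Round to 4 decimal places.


lambda = 0.0422, t = 235
lambda * t = 9.917
exp(-9.917) = 0.0
F(t) = 1 - 0.0
F(t) = 1.0

1.0


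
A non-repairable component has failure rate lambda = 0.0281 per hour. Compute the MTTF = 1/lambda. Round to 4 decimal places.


lambda = 0.0281
MTTF = 1 / 0.0281
MTTF = 35.5872

35.5872


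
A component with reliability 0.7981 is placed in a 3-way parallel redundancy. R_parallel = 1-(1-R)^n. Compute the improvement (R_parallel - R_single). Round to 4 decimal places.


R_single = 0.7981, n = 3
1 - R_single = 0.2019
(1 - R_single)^n = 0.2019^3 = 0.0082
R_parallel = 1 - 0.0082 = 0.9918
Improvement = 0.9918 - 0.7981
Improvement = 0.1937

0.1937


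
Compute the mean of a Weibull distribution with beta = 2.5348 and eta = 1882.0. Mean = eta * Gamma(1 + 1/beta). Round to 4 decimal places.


beta = 2.5348, eta = 1882.0
1/beta = 0.3945
1 + 1/beta = 1.3945
Gamma(1.3945) = 0.8876
Mean = 1882.0 * 0.8876
Mean = 1670.4194

1670.4194


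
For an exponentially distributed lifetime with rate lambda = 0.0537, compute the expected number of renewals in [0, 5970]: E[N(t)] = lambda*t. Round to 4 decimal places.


lambda = 0.0537
t = 5970
E[N(t)] = lambda * t
E[N(t)] = 0.0537 * 5970
E[N(t)] = 320.589

320.589


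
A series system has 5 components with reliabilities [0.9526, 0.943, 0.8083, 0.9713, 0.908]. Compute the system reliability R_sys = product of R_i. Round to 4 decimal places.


Components: [0.9526, 0.943, 0.8083, 0.9713, 0.908]
After component 1 (R=0.9526): product = 0.9526
After component 2 (R=0.943): product = 0.8983
After component 3 (R=0.8083): product = 0.7261
After component 4 (R=0.9713): product = 0.7053
After component 5 (R=0.908): product = 0.6404
R_sys = 0.6404

0.6404


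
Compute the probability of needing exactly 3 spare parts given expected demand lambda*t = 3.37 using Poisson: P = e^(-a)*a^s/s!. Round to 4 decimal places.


a = 3.37, s = 3
e^(-a) = e^(-3.37) = 0.0344
a^s = 3.37^3 = 38.2728
s! = 6
P = 0.0344 * 38.2728 / 6
P = 0.2194

0.2194


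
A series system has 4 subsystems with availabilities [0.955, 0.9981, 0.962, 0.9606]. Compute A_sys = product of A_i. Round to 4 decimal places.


Subsystems: [0.955, 0.9981, 0.962, 0.9606]
After subsystem 1 (A=0.955): product = 0.955
After subsystem 2 (A=0.9981): product = 0.9532
After subsystem 3 (A=0.962): product = 0.917
After subsystem 4 (A=0.9606): product = 0.8808
A_sys = 0.8808

0.8808


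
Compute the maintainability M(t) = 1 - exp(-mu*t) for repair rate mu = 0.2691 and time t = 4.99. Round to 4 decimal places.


mu = 0.2691, t = 4.99
mu * t = 0.2691 * 4.99 = 1.3428
exp(-1.3428) = 0.2611
M(t) = 1 - 0.2611
M(t) = 0.7389

0.7389


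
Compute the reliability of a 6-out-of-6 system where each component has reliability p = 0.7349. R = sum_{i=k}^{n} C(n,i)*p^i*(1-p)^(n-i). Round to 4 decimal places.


k = 6, n = 6, p = 0.7349
i=6: C(6,6)=1 * 0.7349^6 * 0.2651^0 = 0.1575
R = sum of terms = 0.1575

0.1575


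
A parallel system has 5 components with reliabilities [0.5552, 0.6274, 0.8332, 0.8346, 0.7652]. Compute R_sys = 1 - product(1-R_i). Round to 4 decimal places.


Components: [0.5552, 0.6274, 0.8332, 0.8346, 0.7652]
(1 - 0.5552) = 0.4448, running product = 0.4448
(1 - 0.6274) = 0.3726, running product = 0.1657
(1 - 0.8332) = 0.1668, running product = 0.0276
(1 - 0.8346) = 0.1654, running product = 0.0046
(1 - 0.7652) = 0.2348, running product = 0.0011
Product of (1-R_i) = 0.0011
R_sys = 1 - 0.0011 = 0.9989

0.9989


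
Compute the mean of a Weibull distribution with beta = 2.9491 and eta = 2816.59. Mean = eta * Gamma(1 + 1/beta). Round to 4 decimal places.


beta = 2.9491, eta = 2816.59
1/beta = 0.3391
1 + 1/beta = 1.3391
Gamma(1.3391) = 0.8923
Mean = 2816.59 * 0.8923
Mean = 2513.2928

2513.2928


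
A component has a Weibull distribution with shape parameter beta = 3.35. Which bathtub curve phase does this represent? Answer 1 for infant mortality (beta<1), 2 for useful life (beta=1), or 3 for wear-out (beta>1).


beta = 3.35
Compare beta to 1:
beta < 1 => infant mortality (phase 1)
beta = 1 => useful life (phase 2)
beta > 1 => wear-out (phase 3)
Since beta = 3.35, this is wear-out (increasing failure rate)
Phase = 3

3


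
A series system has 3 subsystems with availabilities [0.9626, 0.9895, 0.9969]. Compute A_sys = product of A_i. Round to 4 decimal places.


Subsystems: [0.9626, 0.9895, 0.9969]
After subsystem 1 (A=0.9626): product = 0.9626
After subsystem 2 (A=0.9895): product = 0.9525
After subsystem 3 (A=0.9969): product = 0.9495
A_sys = 0.9495

0.9495


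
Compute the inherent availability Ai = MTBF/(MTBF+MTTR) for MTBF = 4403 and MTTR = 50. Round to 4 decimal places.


MTBF = 4403
MTTR = 50
MTBF + MTTR = 4453
Ai = 4403 / 4453
Ai = 0.9888

0.9888


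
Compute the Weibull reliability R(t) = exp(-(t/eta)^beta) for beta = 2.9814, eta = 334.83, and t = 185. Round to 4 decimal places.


beta = 2.9814, eta = 334.83, t = 185
t/eta = 185 / 334.83 = 0.5525
(t/eta)^beta = 0.5525^2.9814 = 0.1705
R(t) = exp(-0.1705)
R(t) = 0.8432

0.8432


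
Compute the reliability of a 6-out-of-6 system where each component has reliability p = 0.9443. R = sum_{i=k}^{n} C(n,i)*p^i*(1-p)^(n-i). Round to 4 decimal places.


k = 6, n = 6, p = 0.9443
i=6: C(6,6)=1 * 0.9443^6 * 0.0557^0 = 0.709
R = sum of terms = 0.709

0.709


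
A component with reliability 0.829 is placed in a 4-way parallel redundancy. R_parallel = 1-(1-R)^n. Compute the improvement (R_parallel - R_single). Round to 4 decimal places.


R_single = 0.829, n = 4
1 - R_single = 0.171
(1 - R_single)^n = 0.171^4 = 0.0009
R_parallel = 1 - 0.0009 = 0.9991
Improvement = 0.9991 - 0.829
Improvement = 0.1701

0.1701


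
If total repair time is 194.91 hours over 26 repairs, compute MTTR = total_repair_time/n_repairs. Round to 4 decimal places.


total_repair_time = 194.91
n_repairs = 26
MTTR = 194.91 / 26
MTTR = 7.4965

7.4965


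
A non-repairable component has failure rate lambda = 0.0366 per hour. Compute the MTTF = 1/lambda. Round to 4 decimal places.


lambda = 0.0366
MTTF = 1 / 0.0366
MTTF = 27.3224

27.3224


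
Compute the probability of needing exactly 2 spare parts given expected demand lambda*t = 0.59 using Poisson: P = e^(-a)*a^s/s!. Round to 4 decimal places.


a = 0.59, s = 2
e^(-a) = e^(-0.59) = 0.5543
a^s = 0.59^2 = 0.3481
s! = 2
P = 0.5543 * 0.3481 / 2
P = 0.0965

0.0965


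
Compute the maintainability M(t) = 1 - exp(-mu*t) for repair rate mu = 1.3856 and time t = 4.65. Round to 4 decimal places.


mu = 1.3856, t = 4.65
mu * t = 1.3856 * 4.65 = 6.443
exp(-6.443) = 0.0016
M(t) = 1 - 0.0016
M(t) = 0.9984

0.9984


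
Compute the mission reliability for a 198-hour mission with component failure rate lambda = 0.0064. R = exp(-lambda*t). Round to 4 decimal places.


lambda = 0.0064
mission_time = 198
lambda * t = 0.0064 * 198 = 1.2672
R = exp(-1.2672)
R = 0.2816

0.2816


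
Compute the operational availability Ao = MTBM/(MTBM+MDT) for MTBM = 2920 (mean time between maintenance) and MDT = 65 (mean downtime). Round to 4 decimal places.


MTBM = 2920
MDT = 65
MTBM + MDT = 2985
Ao = 2920 / 2985
Ao = 0.9782

0.9782


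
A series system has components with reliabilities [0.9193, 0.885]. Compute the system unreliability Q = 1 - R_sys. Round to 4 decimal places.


Components: [0.9193, 0.885]
After component 1: product = 0.9193
After component 2: product = 0.8136
R_sys = 0.8136
Q = 1 - 0.8136 = 0.1864

0.1864


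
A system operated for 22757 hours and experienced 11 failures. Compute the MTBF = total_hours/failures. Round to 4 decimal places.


total_hours = 22757
failures = 11
MTBF = 22757 / 11
MTBF = 2068.8182

2068.8182


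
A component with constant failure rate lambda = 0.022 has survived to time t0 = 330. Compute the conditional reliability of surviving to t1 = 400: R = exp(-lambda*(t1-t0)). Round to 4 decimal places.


lambda = 0.022
t0 = 330, t1 = 400
t1 - t0 = 70
lambda * (t1-t0) = 0.022 * 70 = 1.54
R = exp(-1.54)
R = 0.2144

0.2144


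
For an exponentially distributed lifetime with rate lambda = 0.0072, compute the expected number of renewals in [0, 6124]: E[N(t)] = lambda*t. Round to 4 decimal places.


lambda = 0.0072
t = 6124
E[N(t)] = lambda * t
E[N(t)] = 0.0072 * 6124
E[N(t)] = 44.0928

44.0928


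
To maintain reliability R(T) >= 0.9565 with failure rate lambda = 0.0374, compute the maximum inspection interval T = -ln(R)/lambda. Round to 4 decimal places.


R_target = 0.9565
lambda = 0.0374
-ln(0.9565) = 0.0445
T = 0.0445 / 0.0374
T = 1.1892

1.1892


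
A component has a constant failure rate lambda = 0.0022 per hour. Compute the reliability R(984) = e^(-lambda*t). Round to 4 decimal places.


lambda = 0.0022
t = 984
lambda * t = 2.1648
R(t) = e^(-2.1648)
R(t) = 0.1148

0.1148


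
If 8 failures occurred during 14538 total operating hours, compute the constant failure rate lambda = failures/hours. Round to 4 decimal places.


failures = 8
total_hours = 14538
lambda = 8 / 14538
lambda = 0.0006

0.0006


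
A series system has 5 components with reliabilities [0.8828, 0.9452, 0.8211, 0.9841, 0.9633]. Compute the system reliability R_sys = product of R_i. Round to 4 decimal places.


Components: [0.8828, 0.9452, 0.8211, 0.9841, 0.9633]
After component 1 (R=0.8828): product = 0.8828
After component 2 (R=0.9452): product = 0.8344
After component 3 (R=0.8211): product = 0.6851
After component 4 (R=0.9841): product = 0.6743
After component 5 (R=0.9633): product = 0.6495
R_sys = 0.6495

0.6495


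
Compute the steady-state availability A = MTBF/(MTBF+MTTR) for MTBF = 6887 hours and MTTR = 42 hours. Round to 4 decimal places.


MTBF = 6887
MTTR = 42
MTBF + MTTR = 6929
A = 6887 / 6929
A = 0.9939

0.9939


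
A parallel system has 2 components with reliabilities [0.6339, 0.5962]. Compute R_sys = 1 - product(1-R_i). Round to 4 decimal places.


Components: [0.6339, 0.5962]
(1 - 0.6339) = 0.3661, running product = 0.3661
(1 - 0.5962) = 0.4038, running product = 0.1478
Product of (1-R_i) = 0.1478
R_sys = 1 - 0.1478 = 0.8522

0.8522


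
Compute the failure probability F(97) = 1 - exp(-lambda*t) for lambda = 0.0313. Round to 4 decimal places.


lambda = 0.0313, t = 97
lambda * t = 3.0361
exp(-3.0361) = 0.048
F(t) = 1 - 0.048
F(t) = 0.952

0.952


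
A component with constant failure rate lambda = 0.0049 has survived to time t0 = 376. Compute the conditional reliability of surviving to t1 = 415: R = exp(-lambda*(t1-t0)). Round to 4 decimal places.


lambda = 0.0049
t0 = 376, t1 = 415
t1 - t0 = 39
lambda * (t1-t0) = 0.0049 * 39 = 0.1911
R = exp(-0.1911)
R = 0.826

0.826


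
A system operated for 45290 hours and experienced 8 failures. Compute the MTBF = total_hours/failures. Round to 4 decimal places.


total_hours = 45290
failures = 8
MTBF = 45290 / 8
MTBF = 5661.25

5661.25


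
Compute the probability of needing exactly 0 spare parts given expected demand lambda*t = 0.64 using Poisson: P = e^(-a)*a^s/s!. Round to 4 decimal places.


a = 0.64, s = 0
e^(-a) = e^(-0.64) = 0.5273
a^s = 0.64^0 = 1.0
s! = 1
P = 0.5273 * 1.0 / 1
P = 0.5273

0.5273


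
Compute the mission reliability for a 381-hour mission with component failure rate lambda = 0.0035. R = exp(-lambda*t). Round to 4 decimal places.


lambda = 0.0035
mission_time = 381
lambda * t = 0.0035 * 381 = 1.3335
R = exp(-1.3335)
R = 0.2636

0.2636


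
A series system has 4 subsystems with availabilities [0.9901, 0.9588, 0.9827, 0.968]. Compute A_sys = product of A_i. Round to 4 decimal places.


Subsystems: [0.9901, 0.9588, 0.9827, 0.968]
After subsystem 1 (A=0.9901): product = 0.9901
After subsystem 2 (A=0.9588): product = 0.9493
After subsystem 3 (A=0.9827): product = 0.9329
After subsystem 4 (A=0.968): product = 0.903
A_sys = 0.903

0.903


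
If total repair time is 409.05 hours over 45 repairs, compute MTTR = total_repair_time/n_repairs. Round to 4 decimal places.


total_repair_time = 409.05
n_repairs = 45
MTTR = 409.05 / 45
MTTR = 9.09

9.09


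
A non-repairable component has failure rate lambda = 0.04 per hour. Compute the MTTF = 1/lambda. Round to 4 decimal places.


lambda = 0.04
MTTF = 1 / 0.04
MTTF = 25.0

25.0


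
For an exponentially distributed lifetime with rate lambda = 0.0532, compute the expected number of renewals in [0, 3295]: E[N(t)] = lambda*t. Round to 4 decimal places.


lambda = 0.0532
t = 3295
E[N(t)] = lambda * t
E[N(t)] = 0.0532 * 3295
E[N(t)] = 175.294

175.294


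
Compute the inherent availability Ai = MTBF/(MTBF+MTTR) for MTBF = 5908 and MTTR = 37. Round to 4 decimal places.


MTBF = 5908
MTTR = 37
MTBF + MTTR = 5945
Ai = 5908 / 5945
Ai = 0.9938

0.9938


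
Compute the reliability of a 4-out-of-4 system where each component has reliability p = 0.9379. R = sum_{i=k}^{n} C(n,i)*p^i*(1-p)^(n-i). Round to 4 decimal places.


k = 4, n = 4, p = 0.9379
i=4: C(4,4)=1 * 0.9379^4 * 0.0621^0 = 0.7738
R = sum of terms = 0.7738

0.7738


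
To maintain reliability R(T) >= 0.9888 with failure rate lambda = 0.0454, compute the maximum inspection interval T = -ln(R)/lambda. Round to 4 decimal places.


R_target = 0.9888
lambda = 0.0454
-ln(0.9888) = 0.0113
T = 0.0113 / 0.0454
T = 0.2481

0.2481


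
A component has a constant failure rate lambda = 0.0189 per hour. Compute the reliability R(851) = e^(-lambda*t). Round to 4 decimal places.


lambda = 0.0189
t = 851
lambda * t = 16.0839
R(t) = e^(-16.0839)
R(t) = 0.0

0.0


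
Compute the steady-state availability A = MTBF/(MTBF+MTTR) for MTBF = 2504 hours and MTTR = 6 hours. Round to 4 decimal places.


MTBF = 2504
MTTR = 6
MTBF + MTTR = 2510
A = 2504 / 2510
A = 0.9976

0.9976


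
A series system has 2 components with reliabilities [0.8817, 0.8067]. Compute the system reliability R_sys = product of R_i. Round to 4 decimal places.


Components: [0.8817, 0.8067]
After component 1 (R=0.8817): product = 0.8817
After component 2 (R=0.8067): product = 0.7113
R_sys = 0.7113

0.7113


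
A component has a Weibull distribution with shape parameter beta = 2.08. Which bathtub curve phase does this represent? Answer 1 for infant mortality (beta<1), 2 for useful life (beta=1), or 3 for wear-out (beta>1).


beta = 2.08
Compare beta to 1:
beta < 1 => infant mortality (phase 1)
beta = 1 => useful life (phase 2)
beta > 1 => wear-out (phase 3)
Since beta = 2.08, this is wear-out (increasing failure rate)
Phase = 3

3


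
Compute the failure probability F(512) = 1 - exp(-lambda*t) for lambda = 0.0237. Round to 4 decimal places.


lambda = 0.0237, t = 512
lambda * t = 12.1344
exp(-12.1344) = 0.0
F(t) = 1 - 0.0
F(t) = 1.0

1.0


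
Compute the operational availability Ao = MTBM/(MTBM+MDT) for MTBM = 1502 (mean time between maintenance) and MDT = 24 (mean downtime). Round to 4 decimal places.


MTBM = 1502
MDT = 24
MTBM + MDT = 1526
Ao = 1502 / 1526
Ao = 0.9843

0.9843


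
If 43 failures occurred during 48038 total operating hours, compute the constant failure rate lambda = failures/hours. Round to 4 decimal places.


failures = 43
total_hours = 48038
lambda = 43 / 48038
lambda = 0.0009

0.0009


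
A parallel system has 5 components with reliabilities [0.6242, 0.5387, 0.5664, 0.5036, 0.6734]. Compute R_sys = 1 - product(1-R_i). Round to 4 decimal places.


Components: [0.6242, 0.5387, 0.5664, 0.5036, 0.6734]
(1 - 0.6242) = 0.3758, running product = 0.3758
(1 - 0.5387) = 0.4613, running product = 0.1734
(1 - 0.5664) = 0.4336, running product = 0.0752
(1 - 0.5036) = 0.4964, running product = 0.0373
(1 - 0.6734) = 0.3266, running product = 0.0122
Product of (1-R_i) = 0.0122
R_sys = 1 - 0.0122 = 0.9878

0.9878


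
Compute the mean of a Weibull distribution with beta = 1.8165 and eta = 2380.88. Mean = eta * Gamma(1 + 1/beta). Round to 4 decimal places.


beta = 1.8165, eta = 2380.88
1/beta = 0.5505
1 + 1/beta = 1.5505
Gamma(1.5505) = 0.8889
Mean = 2380.88 * 0.8889
Mean = 2116.3777

2116.3777


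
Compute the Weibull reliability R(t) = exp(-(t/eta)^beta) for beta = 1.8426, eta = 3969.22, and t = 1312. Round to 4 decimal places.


beta = 1.8426, eta = 3969.22, t = 1312
t/eta = 1312 / 3969.22 = 0.3305
(t/eta)^beta = 0.3305^1.8426 = 0.1301
R(t) = exp(-0.1301)
R(t) = 0.878

0.878


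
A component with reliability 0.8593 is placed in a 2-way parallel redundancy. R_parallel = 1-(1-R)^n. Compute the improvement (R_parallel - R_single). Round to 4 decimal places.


R_single = 0.8593, n = 2
1 - R_single = 0.1407
(1 - R_single)^n = 0.1407^2 = 0.0198
R_parallel = 1 - 0.0198 = 0.9802
Improvement = 0.9802 - 0.8593
Improvement = 0.1209

0.1209


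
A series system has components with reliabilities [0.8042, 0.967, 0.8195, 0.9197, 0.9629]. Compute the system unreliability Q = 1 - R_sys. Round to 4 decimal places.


Components: [0.8042, 0.967, 0.8195, 0.9197, 0.9629]
After component 1: product = 0.8042
After component 2: product = 0.7777
After component 3: product = 0.6373
After component 4: product = 0.5861
After component 5: product = 0.5644
R_sys = 0.5644
Q = 1 - 0.5644 = 0.4356

0.4356


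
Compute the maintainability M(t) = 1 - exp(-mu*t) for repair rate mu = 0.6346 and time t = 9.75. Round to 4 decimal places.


mu = 0.6346, t = 9.75
mu * t = 0.6346 * 9.75 = 6.1874
exp(-6.1874) = 0.0021
M(t) = 1 - 0.0021
M(t) = 0.9979

0.9979


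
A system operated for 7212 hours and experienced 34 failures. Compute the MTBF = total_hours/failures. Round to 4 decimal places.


total_hours = 7212
failures = 34
MTBF = 7212 / 34
MTBF = 212.1176

212.1176


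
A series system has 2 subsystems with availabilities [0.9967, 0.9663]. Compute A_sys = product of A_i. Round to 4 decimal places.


Subsystems: [0.9967, 0.9663]
After subsystem 1 (A=0.9967): product = 0.9967
After subsystem 2 (A=0.9663): product = 0.9631
A_sys = 0.9631

0.9631


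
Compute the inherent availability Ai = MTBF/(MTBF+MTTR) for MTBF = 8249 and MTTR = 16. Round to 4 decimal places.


MTBF = 8249
MTTR = 16
MTBF + MTTR = 8265
Ai = 8249 / 8265
Ai = 0.9981

0.9981


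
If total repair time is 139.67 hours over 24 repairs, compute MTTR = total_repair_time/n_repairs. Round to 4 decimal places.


total_repair_time = 139.67
n_repairs = 24
MTTR = 139.67 / 24
MTTR = 5.8196

5.8196


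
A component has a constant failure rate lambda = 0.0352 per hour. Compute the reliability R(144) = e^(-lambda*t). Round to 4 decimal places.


lambda = 0.0352
t = 144
lambda * t = 5.0688
R(t) = e^(-5.0688)
R(t) = 0.0063

0.0063


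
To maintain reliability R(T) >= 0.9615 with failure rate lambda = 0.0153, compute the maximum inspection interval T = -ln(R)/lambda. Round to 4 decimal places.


R_target = 0.9615
lambda = 0.0153
-ln(0.9615) = 0.0393
T = 0.0393 / 0.0153
T = 2.5661

2.5661


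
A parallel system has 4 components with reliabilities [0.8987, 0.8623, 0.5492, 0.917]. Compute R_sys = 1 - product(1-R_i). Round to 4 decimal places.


Components: [0.8987, 0.8623, 0.5492, 0.917]
(1 - 0.8987) = 0.1013, running product = 0.1013
(1 - 0.8623) = 0.1377, running product = 0.0139
(1 - 0.5492) = 0.4508, running product = 0.0063
(1 - 0.917) = 0.083, running product = 0.0005
Product of (1-R_i) = 0.0005
R_sys = 1 - 0.0005 = 0.9995

0.9995


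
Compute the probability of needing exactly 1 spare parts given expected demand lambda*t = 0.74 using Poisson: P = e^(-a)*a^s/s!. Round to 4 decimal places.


a = 0.74, s = 1
e^(-a) = e^(-0.74) = 0.4771
a^s = 0.74^1 = 0.74
s! = 1
P = 0.4771 * 0.74 / 1
P = 0.3531

0.3531


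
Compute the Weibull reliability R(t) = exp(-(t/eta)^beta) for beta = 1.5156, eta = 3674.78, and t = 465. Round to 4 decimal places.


beta = 1.5156, eta = 3674.78, t = 465
t/eta = 465 / 3674.78 = 0.1265
(t/eta)^beta = 0.1265^1.5156 = 0.0436
R(t) = exp(-0.0436)
R(t) = 0.9574

0.9574


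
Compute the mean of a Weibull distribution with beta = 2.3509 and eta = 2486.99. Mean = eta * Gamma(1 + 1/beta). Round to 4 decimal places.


beta = 2.3509, eta = 2486.99
1/beta = 0.4254
1 + 1/beta = 1.4254
Gamma(1.4254) = 0.8862
Mean = 2486.99 * 0.8862
Mean = 2203.9038

2203.9038


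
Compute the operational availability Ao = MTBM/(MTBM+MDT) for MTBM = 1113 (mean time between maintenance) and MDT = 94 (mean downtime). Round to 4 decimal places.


MTBM = 1113
MDT = 94
MTBM + MDT = 1207
Ao = 1113 / 1207
Ao = 0.9221

0.9221


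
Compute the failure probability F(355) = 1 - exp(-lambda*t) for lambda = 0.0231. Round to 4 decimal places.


lambda = 0.0231, t = 355
lambda * t = 8.2005
exp(-8.2005) = 0.0003
F(t) = 1 - 0.0003
F(t) = 0.9997

0.9997


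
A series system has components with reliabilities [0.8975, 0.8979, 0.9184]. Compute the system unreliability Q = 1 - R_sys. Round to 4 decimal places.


Components: [0.8975, 0.8979, 0.9184]
After component 1: product = 0.8975
After component 2: product = 0.8059
After component 3: product = 0.7401
R_sys = 0.7401
Q = 1 - 0.7401 = 0.2599

0.2599


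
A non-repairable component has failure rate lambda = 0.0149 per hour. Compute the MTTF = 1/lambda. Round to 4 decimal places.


lambda = 0.0149
MTTF = 1 / 0.0149
MTTF = 67.1141

67.1141


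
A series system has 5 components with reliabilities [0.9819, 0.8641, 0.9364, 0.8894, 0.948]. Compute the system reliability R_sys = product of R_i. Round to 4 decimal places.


Components: [0.9819, 0.8641, 0.9364, 0.8894, 0.948]
After component 1 (R=0.9819): product = 0.9819
After component 2 (R=0.8641): product = 0.8485
After component 3 (R=0.9364): product = 0.7945
After component 4 (R=0.8894): product = 0.7066
After component 5 (R=0.948): product = 0.6699
R_sys = 0.6699

0.6699


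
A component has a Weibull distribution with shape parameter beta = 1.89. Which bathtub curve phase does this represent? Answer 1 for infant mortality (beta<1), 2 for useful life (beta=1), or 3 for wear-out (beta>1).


beta = 1.89
Compare beta to 1:
beta < 1 => infant mortality (phase 1)
beta = 1 => useful life (phase 2)
beta > 1 => wear-out (phase 3)
Since beta = 1.89, this is wear-out (increasing failure rate)
Phase = 3

3


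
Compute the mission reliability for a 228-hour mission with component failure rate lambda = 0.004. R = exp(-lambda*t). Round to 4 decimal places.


lambda = 0.004
mission_time = 228
lambda * t = 0.004 * 228 = 0.912
R = exp(-0.912)
R = 0.4017

0.4017


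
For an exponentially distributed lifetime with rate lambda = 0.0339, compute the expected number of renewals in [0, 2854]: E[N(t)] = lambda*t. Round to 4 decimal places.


lambda = 0.0339
t = 2854
E[N(t)] = lambda * t
E[N(t)] = 0.0339 * 2854
E[N(t)] = 96.7506

96.7506


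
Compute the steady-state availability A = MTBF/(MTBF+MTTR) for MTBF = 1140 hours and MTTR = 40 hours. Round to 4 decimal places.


MTBF = 1140
MTTR = 40
MTBF + MTTR = 1180
A = 1140 / 1180
A = 0.9661

0.9661


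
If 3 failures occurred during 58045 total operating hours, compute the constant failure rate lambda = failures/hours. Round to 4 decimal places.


failures = 3
total_hours = 58045
lambda = 3 / 58045
lambda = 0.0001

0.0001


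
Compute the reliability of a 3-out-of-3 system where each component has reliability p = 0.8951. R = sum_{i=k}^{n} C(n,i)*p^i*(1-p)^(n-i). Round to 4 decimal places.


k = 3, n = 3, p = 0.8951
i=3: C(3,3)=1 * 0.8951^3 * 0.1049^0 = 0.7172
R = sum of terms = 0.7172

0.7172


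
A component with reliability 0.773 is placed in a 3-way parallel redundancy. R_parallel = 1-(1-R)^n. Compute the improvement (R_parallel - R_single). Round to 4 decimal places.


R_single = 0.773, n = 3
1 - R_single = 0.227
(1 - R_single)^n = 0.227^3 = 0.0117
R_parallel = 1 - 0.0117 = 0.9883
Improvement = 0.9883 - 0.773
Improvement = 0.2153

0.2153


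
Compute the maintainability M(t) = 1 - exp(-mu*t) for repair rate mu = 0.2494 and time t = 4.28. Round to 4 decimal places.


mu = 0.2494, t = 4.28
mu * t = 0.2494 * 4.28 = 1.0674
exp(-1.0674) = 0.3439
M(t) = 1 - 0.3439
M(t) = 0.6561

0.6561


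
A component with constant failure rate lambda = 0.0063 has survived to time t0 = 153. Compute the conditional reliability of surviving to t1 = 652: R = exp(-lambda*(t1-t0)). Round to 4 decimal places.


lambda = 0.0063
t0 = 153, t1 = 652
t1 - t0 = 499
lambda * (t1-t0) = 0.0063 * 499 = 3.1437
R = exp(-3.1437)
R = 0.0431

0.0431


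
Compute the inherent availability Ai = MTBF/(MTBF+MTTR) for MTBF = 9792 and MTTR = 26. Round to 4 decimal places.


MTBF = 9792
MTTR = 26
MTBF + MTTR = 9818
Ai = 9792 / 9818
Ai = 0.9974

0.9974
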